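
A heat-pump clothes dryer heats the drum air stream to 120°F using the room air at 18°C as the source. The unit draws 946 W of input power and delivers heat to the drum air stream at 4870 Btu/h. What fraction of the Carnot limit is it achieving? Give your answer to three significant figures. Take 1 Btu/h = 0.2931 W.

Converting, Q̇_H = 4870 Btu/h = 1427 W, so COP_actual = Q̇_H/Ẇ = 1427/946.0 = 1.509.
In absolute terms T_C = 291.15 K and T_H = 322.04 K, so ΔT = 30.89 K.
COP_Carnot = T_H/ΔT = 322.04/30.89 = 10.43.
η_II = COP_actual/COP_Carnot = 1.509/10.43 = 0.1447.

0.145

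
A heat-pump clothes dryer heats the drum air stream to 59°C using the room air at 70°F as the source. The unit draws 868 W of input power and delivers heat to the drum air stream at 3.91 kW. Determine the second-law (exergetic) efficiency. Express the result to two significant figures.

Converting, Q̇_H = 3.910 kW = 3910 W, so COP_actual = Q̇_H/Ẇ = 3910/868.0 = 4.505.
In absolute terms T_C = 294.26 K and T_H = 332.15 K, so ΔT = 37.89 K.
COP_Carnot = T_H/ΔT = 332.15/37.89 = 8.766.
η_II = COP_actual/COP_Carnot = 4.505/8.766 = 0.5138.

0.51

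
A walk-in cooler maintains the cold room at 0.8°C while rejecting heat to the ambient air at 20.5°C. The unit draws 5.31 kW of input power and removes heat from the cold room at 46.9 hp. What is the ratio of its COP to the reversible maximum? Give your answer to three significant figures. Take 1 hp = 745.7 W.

0.474

Converting, Q̇_C = 46.90 hp = 34.97 kW, so COP_actual = Q̇_C/Ẇ = 34.97/5.310 = 6.586.
In absolute terms T_C = 273.95 K and T_H = 293.65 K, so ΔT = 19.70 K.
COP_Carnot = T_C/ΔT = 273.95/19.70 = 13.91.
η_II = COP_actual/COP_Carnot = 6.586/13.91 = 0.4736.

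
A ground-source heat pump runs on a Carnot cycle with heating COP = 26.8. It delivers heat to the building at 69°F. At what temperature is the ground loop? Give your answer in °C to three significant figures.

COP_HP = T_H/(T_H − T_C) gives T_H − T_C = T_H/COP.
With T_H = 293.71 K, T_C = 293.71 × (1 − 1/26.8) = 282.75 K.
Converting, 282.75 K = 9.60°C.

9.60 °C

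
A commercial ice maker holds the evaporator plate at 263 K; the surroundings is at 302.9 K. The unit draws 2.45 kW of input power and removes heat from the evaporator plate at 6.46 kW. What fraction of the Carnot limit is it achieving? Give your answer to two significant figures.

0.40

COP_actual = Q̇_C/Ẇ = 6.460/2.450 = 2.637.
The reservoir spacing is ΔT = 302.9 − 263 = 39.90 K.
COP_Carnot = T_C/ΔT = 263.00/39.90 = 6.591.
η_II = COP_actual/COP_Carnot = 2.637/6.591 = 0.4000.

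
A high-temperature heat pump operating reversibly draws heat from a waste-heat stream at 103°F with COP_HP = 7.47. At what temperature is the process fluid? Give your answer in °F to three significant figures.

190 °F

COP_HP = T_H/(T_H − T_C) rearranges to T_H = COP·T_C/(COP − 1).
With T_C = 312.59 K, T_H = 7.47 × 312.59/6.470 = 360.91 K.
Converting, 360.91 K = 189.97°F.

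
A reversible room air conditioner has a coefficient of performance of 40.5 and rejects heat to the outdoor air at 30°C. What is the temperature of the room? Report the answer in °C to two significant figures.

For a Carnot refrigerator COP_R = T_C/(T_H − T_C), so T_C = COP·T_H/(1 + COP).
With T_H = 303.15 K, T_C = 40.5 × 303.15/41.50 = 295.85 K.
Converting, 295.85 K = 22.70°C.

23 °C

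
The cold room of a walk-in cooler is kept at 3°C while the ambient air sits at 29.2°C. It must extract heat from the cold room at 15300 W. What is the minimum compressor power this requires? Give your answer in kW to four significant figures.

In absolute terms T_C = 276.15 K and T_H = 302.35 K, so ΔT = 26.20 K.
COP_Carnot = T_C/ΔT = 276.15/26.20 = 10.54.
Ẇ_min = Q̇/COP_Carnot = 15300/10.54 = 1452 W = 1.452 kW.

1.452 kW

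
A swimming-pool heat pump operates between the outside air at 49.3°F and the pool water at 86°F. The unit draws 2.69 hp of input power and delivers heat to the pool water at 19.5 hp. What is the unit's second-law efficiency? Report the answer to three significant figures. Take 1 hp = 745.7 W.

COP_actual = Q̇_H/Ẇ = 19.50/2.690 = 7.249.
In absolute terms T_C = 282.76 K and T_H = 303.15 K, so ΔT = 20.39 K.
COP_Carnot = T_H/ΔT = 303.15/20.39 = 14.87.
η_II = COP_actual/COP_Carnot = 7.249/14.87 = 0.4875.

0.488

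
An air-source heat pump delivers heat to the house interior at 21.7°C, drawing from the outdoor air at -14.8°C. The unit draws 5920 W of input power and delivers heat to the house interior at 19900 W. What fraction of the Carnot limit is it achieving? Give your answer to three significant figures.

0.416

COP_actual = Q̇_H/Ẇ = 19900/5920 = 3.361.
In absolute terms T_C = 258.35 K and T_H = 294.85 K, so ΔT = 36.50 K.
COP_Carnot = T_H/ΔT = 294.85/36.50 = 8.078.
η_II = COP_actual/COP_Carnot = 3.361/8.078 = 0.4161.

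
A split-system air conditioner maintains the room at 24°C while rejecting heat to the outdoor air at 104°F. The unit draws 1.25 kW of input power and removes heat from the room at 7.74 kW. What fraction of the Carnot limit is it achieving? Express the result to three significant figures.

COP_actual = Q̇_C/Ẇ = 7.740/1.250 = 6.192.
In absolute terms T_C = 297.15 K and T_H = 313.15 K, so ΔT = 16.00 K.
COP_Carnot = T_C/ΔT = 297.15/16.00 = 18.57.
η_II = COP_actual/COP_Carnot = 6.192/18.57 = 0.3334.

0.333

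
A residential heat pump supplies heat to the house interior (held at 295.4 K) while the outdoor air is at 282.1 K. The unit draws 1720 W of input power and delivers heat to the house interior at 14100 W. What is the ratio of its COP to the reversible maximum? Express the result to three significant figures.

COP_actual = Q̇_H/Ẇ = 14100/1720 = 8.198.
The reservoir spacing is ΔT = 295.4 − 282.1 = 13.30 K.
COP_Carnot = T_H/ΔT = 295.40/13.30 = 22.21.
η_II = COP_actual/COP_Carnot = 8.198/22.21 = 0.3691.

0.369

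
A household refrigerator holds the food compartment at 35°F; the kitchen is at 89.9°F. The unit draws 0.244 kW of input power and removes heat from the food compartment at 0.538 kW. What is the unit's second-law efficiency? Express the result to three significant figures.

0.245

COP_actual = Q̇_C/Ẇ = 0.5380/0.2440 = 2.205.
In absolute terms T_C = 274.82 K and T_H = 305.32 K, so ΔT = 30.50 K.
COP_Carnot = T_C/ΔT = 274.82/30.50 = 9.010.
η_II = COP_actual/COP_Carnot = 2.205/9.010 = 0.2447.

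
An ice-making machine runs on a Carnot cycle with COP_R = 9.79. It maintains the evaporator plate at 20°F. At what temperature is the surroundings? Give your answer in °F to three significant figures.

69.0 °F

COP_R = T_C/(T_H − T_C) gives T_H − T_C = T_C/COP.
With T_C = 266.48 K, T_H = 266.48 × (1 + 1/9.79) = 293.70 K.
Converting, 293.70 K = 69.00°F.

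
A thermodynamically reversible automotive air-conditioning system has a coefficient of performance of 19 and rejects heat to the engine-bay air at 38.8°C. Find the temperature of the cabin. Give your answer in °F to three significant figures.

73.8 °F

For a Carnot refrigerator COP_R = T_C/(T_H − T_C), so T_C = COP·T_H/(1 + COP).
With T_H = 311.95 K, T_C = 19 × 311.95/20.00 = 296.35 K.
Converting, 296.35 K = 73.76°F.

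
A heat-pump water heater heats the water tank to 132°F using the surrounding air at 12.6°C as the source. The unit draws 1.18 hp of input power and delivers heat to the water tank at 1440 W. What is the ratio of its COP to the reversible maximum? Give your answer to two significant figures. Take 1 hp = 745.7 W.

Converting, Q̇_H = 1440 W = 1.931 hp, so COP_actual = Q̇_H/Ẇ = 1.931/1.180 = 1.637.
In absolute terms T_C = 285.75 K and T_H = 328.71 K, so ΔT = 42.96 K.
COP_Carnot = T_H/ΔT = 328.71/42.96 = 7.652.
η_II = COP_actual/COP_Carnot = 1.637/7.652 = 0.2139.

0.21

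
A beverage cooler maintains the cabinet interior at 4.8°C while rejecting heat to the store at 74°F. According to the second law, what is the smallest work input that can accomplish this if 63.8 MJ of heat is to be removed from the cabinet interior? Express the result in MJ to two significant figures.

4.3 MJ

In absolute terms T_C = 277.95 K and T_H = 296.48 K, so ΔT = 18.53 K.
The reversible limit is COP_R = T_C/ΔT = 15.00, so W_min = Q_C/COP = Q_C·ΔT/T_C.
W_min = 63.80 × 18.53/277.95 = 4.254 MJ.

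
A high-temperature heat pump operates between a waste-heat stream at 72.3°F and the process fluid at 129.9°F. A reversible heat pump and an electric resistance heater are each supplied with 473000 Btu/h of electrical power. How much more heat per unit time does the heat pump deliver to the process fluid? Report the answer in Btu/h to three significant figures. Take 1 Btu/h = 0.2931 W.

In absolute terms T_C = 295.54 K and T_H = 327.54 K, so ΔT = 32.00 K.
COP_Carnot = T_H/ΔT = 327.54/32.00 = 10.24.
The heat pump delivers Q̇_H = COP × Ẇ = 4841000 Btu/h; the resistance heater delivers Ẇ = 473000 Btu/h.
Extra = (COP − 1)·Ẇ = 4368000 Btu/h.

4370000 Btu/h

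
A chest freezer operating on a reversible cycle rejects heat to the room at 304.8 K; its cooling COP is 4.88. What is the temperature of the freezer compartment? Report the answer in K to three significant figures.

For a Carnot refrigerator COP_R = T_C/(T_H − T_C), so T_C = COP·T_H/(1 + COP).
With T_H = 304.80 K, T_C = 4.88 × 304.80/5.880 = 252.96 K.

253 K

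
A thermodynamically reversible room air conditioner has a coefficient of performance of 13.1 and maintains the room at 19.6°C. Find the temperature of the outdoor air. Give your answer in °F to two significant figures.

110 °F

COP_R = T_C/(T_H − T_C) gives T_H − T_C = T_C/COP.
With T_C = 292.75 K, T_H = 292.75 × (1 + 1/13.1) = 315.10 K.
Converting, 315.10 K = 107.51°F.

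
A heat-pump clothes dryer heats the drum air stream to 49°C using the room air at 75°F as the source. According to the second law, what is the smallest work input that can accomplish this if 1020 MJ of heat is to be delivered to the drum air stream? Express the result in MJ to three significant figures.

In absolute terms T_C = 297.04 K and T_H = 322.15 K, so ΔT = 25.11 K.
The reversible limit is COP_HP = T_H/ΔT = 12.83, so W_min = Q_H/COP = Q_H·ΔT/T_H.
W_min = 1020 × 25.11/322.15 = 79.51 MJ.

79.5 MJ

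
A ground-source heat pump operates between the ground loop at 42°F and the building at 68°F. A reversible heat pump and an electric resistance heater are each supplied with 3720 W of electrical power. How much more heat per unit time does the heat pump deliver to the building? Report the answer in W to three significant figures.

71800 W

In absolute terms T_C = 278.71 K and T_H = 293.15 K, so ΔT = 14.44 K.
COP_Carnot = T_H/ΔT = 293.15/14.44 = 20.30.
The heat pump delivers Q̇_H = COP × Ẇ = 75500 W; the resistance heater delivers Ẇ = 3720 W.
Extra = (COP − 1)·Ẇ = 71780 W.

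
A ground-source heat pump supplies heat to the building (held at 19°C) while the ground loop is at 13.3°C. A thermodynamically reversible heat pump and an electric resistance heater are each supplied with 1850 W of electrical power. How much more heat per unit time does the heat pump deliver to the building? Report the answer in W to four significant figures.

In absolute terms T_C = 286.45 K and T_H = 292.15 K, so ΔT = 5.700 K.
COP_Carnot = T_H/ΔT = 292.15/5.700 = 51.25.
The heat pump delivers Q̇_H = COP × Ẇ = 94820 W; the resistance heater delivers Ẇ = 1850 W.
Extra = (COP − 1)·Ẇ = 92970 W.

92970 W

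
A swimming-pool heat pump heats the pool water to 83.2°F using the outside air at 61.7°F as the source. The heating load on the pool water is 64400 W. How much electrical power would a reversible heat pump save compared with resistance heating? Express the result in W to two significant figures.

In absolute terms T_C = 289.65 K and T_H = 301.59 K, so ΔT = 11.94 K.
COP_Carnot = T_H/ΔT = 301.59/11.94 = 25.25.
Resistance heating needs Ẇ_res = Q̇_H = 64400 W; the reversible heat pump needs only Ẇ_hp = Q̇_H/COP = 2551 W.
Saving = 64400 − 2551 = 61850 W.

62000 W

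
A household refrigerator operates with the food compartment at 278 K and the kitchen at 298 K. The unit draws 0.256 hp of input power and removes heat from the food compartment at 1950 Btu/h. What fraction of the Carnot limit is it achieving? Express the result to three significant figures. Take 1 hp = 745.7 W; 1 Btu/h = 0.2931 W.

Converting, Q̇_C = 1950 Btu/h = 0.7665 hp, so COP_actual = Q̇_C/Ẇ = 0.7665/0.2560 = 2.994.
The reservoir spacing is ΔT = 298 − 278 = 20.00 K.
COP_Carnot = T_C/ΔT = 278.00/20.00 = 13.90.
η_II = COP_actual/COP_Carnot = 2.994/13.90 = 0.2154.

0.215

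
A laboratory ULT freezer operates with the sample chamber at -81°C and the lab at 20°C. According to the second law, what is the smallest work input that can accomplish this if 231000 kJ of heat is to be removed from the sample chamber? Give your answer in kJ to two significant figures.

In absolute terms T_C = 192.15 K and T_H = 293.15 K, so ΔT = 101.0 K.
The reversible limit is COP_R = T_C/ΔT = 1.902, so W_min = Q_C/COP = Q_C·ΔT/T_C.
W_min = 231000 × 101.0/192.15 = 121400 kJ.

120000 kJ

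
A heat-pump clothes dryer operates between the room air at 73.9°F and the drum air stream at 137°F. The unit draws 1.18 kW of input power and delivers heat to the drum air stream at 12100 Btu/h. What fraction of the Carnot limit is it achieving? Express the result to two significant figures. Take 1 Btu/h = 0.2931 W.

Converting, Q̇_H = 12100 Btu/h = 3.547 kW, so COP_actual = Q̇_H/Ẇ = 3.547/1.180 = 3.006.
In absolute terms T_C = 296.43 K and T_H = 331.48 K, so ΔT = 35.06 K.
COP_Carnot = T_H/ΔT = 331.48/35.06 = 9.456.
η_II = COP_actual/COP_Carnot = 3.006/9.456 = 0.3178.

0.32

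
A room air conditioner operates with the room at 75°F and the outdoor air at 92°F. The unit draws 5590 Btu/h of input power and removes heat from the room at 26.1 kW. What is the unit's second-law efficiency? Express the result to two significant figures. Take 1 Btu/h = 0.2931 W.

0.51

Converting, Q̇_C = 26.10 kW = 89050 Btu/h, so COP_actual = Q̇_C/Ẇ = 89050/5590 = 15.93.
In absolute terms T_C = 297.04 K and T_H = 306.48 K, so ΔT = 9.444 K.
COP_Carnot = T_C/ΔT = 297.04/9.444 = 31.45.
η_II = COP_actual/COP_Carnot = 15.93/31.45 = 0.5065.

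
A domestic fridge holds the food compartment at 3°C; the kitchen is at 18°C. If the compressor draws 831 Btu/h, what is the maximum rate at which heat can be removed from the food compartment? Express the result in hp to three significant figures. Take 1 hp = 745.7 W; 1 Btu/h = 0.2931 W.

6.01 hp

In absolute terms T_C = 276.15 K and T_H = 291.15 K, so ΔT = 15.00 K.
COP_Carnot = T_C/ΔT = 276.15/15.00 = 18.41.
Q̇_max = COP_Carnot × Ẇ = 18.41 × 831.0 Btu/h = 15300 Btu/h = 6.013 hp.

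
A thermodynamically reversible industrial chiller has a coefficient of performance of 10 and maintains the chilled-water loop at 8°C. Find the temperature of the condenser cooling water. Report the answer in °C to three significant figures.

36.1 °C

COP_R = T_C/(T_H − T_C) gives T_H − T_C = T_C/COP.
With T_C = 281.15 K, T_H = 281.15 × (1 + 1/10) = 309.26 K.
Converting, 309.26 K = 36.12°C.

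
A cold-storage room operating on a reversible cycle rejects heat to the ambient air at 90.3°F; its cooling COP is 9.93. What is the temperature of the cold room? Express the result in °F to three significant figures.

For a Carnot refrigerator COP_R = T_C/(T_H − T_C), so T_C = COP·T_H/(1 + COP).
With T_H = 305.54 K, T_C = 9.93 × 305.54/10.93 = 277.58 K.
Converting, 277.58 K = 39.98°F.

40.0 °F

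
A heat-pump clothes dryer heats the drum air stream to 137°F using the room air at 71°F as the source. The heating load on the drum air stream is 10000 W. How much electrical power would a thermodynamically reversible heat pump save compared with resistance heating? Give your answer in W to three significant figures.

In absolute terms T_C = 294.82 K and T_H = 331.48 K, so ΔT = 36.67 K.
COP_Carnot = T_H/ΔT = 331.48/36.67 = 9.040.
Resistance heating needs Ẇ_res = Q̇_H = 10000 W; the reversible heat pump needs only Ẇ_hp = Q̇_H/COP = 1106 W.
Saving = 10000 − 1106 = 8894 W.

8890 W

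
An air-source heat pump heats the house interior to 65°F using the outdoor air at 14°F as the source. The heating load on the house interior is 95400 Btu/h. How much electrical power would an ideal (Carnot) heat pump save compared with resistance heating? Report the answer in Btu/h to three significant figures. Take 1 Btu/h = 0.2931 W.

86100 Btu/h

In absolute terms T_C = 263.15 K and T_H = 291.48 K, so ΔT = 28.33 K.
COP_Carnot = T_H/ΔT = 291.48/28.33 = 10.29.
Resistance heating needs Ẇ_res = Q̇_H = 95400 Btu/h; the reversible heat pump needs only Ẇ_hp = Q̇_H/COP = 9273 Btu/h.
Saving = 95400 − 9273 = 86130 Btu/h.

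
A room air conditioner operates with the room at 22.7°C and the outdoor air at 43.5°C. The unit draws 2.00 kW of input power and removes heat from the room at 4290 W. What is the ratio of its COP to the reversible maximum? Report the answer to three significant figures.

0.151

Converting, Q̇_C = 4290 W = 4.290 kW, so COP_actual = Q̇_C/Ẇ = 4.290/2.000 = 2.145.
In absolute terms T_C = 295.85 K and T_H = 316.65 K, so ΔT = 20.80 K.
COP_Carnot = T_C/ΔT = 295.85/20.80 = 14.22.
η_II = COP_actual/COP_Carnot = 2.145/14.22 = 0.1508.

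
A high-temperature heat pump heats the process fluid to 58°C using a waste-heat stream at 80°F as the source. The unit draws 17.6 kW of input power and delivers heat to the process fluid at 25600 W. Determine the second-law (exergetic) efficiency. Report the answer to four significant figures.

Converting, Q̇_H = 25600 W = 25.60 kW, so COP_actual = Q̇_H/Ẇ = 25.60/17.60 = 1.455.
In absolute terms T_C = 299.82 K and T_H = 331.15 K, so ΔT = 31.33 K.
COP_Carnot = T_H/ΔT = 331.15/31.33 = 10.57.
η_II = COP_actual/COP_Carnot = 1.455/10.57 = 0.1376.

0.1376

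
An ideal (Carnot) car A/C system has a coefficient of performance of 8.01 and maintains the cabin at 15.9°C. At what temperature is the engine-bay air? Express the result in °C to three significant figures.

52.0 °C

COP_R = T_C/(T_H − T_C) gives T_H − T_C = T_C/COP.
With T_C = 289.05 K, T_H = 289.05 × (1 + 1/8.01) = 325.14 K.
Converting, 325.14 K = 51.99°C.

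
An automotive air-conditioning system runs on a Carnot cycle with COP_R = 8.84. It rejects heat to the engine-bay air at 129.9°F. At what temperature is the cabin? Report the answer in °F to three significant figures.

For a Carnot refrigerator COP_R = T_C/(T_H − T_C), so T_C = COP·T_H/(1 + COP).
With T_H = 327.54 K, T_C = 8.84 × 327.54/9.840 = 294.25 K.
Converting, 294.25 K = 69.98°F.

70.0 °F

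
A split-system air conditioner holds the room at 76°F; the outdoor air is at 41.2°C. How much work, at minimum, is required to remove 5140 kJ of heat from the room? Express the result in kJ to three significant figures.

In absolute terms T_C = 297.59 K and T_H = 314.35 K, so ΔT = 16.76 K.
The reversible limit is COP_R = T_C/ΔT = 17.76, so W_min = Q_C/COP = Q_C·ΔT/T_C.
W_min = 5140 × 16.76/297.59 = 289.4 kJ.

289 kJ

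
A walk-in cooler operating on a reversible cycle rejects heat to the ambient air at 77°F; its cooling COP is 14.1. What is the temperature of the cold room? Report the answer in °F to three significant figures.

41.5 °F

For a Carnot refrigerator COP_R = T_C/(T_H − T_C), so T_C = COP·T_H/(1 + COP).
With T_H = 298.15 K, T_C = 14.1 × 298.15/15.10 = 278.40 K.
Converting, 278.40 K = 41.46°F.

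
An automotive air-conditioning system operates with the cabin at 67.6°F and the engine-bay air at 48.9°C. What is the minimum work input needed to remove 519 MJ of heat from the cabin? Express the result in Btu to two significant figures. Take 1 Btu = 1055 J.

In absolute terms T_C = 292.93 K and T_H = 322.05 K, so ΔT = 29.12 K.
The reversible limit is COP_R = T_C/ΔT = 10.06, so W_min = Q_C/COP = Q_C·ΔT/T_C.
W_min = 519.0 × 29.12/292.93 = 51.60 MJ = 48910 Btu.

49000 Btu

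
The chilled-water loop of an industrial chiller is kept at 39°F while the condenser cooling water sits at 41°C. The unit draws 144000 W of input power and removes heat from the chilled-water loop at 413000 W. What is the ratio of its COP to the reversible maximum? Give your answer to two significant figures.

0.38

COP_actual = Q̇_C/Ẇ = 413000/144000 = 2.868.
In absolute terms T_C = 277.04 K and T_H = 314.15 K, so ΔT = 37.11 K.
COP_Carnot = T_C/ΔT = 277.04/37.11 = 7.465.
η_II = COP_actual/COP_Carnot = 2.868/7.465 = 0.3842.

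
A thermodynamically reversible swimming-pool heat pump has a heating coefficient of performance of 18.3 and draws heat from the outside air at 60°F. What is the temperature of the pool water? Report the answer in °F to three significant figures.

COP_HP = T_H/(T_H − T_C) rearranges to T_H = COP·T_C/(COP − 1).
With T_C = 288.71 K, T_H = 18.3 × 288.71/17.30 = 305.39 K.
Converting, 305.39 K = 90.04°F.

90.0 °F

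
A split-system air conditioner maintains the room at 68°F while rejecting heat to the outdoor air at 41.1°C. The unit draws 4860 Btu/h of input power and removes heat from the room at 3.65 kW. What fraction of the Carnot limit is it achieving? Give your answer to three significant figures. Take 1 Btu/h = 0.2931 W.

0.184

Converting, Q̇_C = 3.650 kW = 12450 Btu/h, so COP_actual = Q̇_C/Ẇ = 12450/4860 = 2.562.
In absolute terms T_C = 293.15 K and T_H = 314.25 K, so ΔT = 21.10 K.
COP_Carnot = T_C/ΔT = 293.15/21.10 = 13.89.
η_II = COP_actual/COP_Carnot = 2.562/13.89 = 0.1844.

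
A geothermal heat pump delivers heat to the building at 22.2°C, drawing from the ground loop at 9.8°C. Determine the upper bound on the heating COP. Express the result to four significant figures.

23.82

In absolute terms T_C = 282.95 K and T_H = 295.35 K, so ΔT = 12.40 K.
For a reversible cycle, COP_Carnot = T_H/ΔT = 295.35/12.40 = 23.82.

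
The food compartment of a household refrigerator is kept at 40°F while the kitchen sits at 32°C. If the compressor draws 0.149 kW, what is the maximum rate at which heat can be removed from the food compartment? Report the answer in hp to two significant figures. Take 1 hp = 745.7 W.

2.0 hp

In absolute terms T_C = 277.59 K and T_H = 305.15 K, so ΔT = 27.56 K.
COP_Carnot = T_C/ΔT = 277.59/27.56 = 10.07.
Q̇_max = COP_Carnot × Ẇ = 10.07 × 0.1490 kW = 1.501 kW = 2.013 hp.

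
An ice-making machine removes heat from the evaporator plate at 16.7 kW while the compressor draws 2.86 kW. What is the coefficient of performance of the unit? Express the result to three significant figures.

The first law gives Q̇_H = Q̇_C + Ẇ, so the three rates are Q̇_C = 16.70, Q̇_H = 19.56, Ẇ = 2.860 kW.
COP_R = Q̇_C/Ẇ = 16.70/2.860 = 5.839.

5.84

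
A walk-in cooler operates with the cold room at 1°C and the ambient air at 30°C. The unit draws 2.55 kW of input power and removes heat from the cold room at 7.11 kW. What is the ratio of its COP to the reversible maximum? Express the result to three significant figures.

0.295

COP_actual = Q̇_C/Ẇ = 7.110/2.550 = 2.788.
In absolute terms T_C = 274.15 K and T_H = 303.15 K, so ΔT = 29.00 K.
COP_Carnot = T_C/ΔT = 274.15/29.00 = 9.453.
η_II = COP_actual/COP_Carnot = 2.788/9.453 = 0.2949.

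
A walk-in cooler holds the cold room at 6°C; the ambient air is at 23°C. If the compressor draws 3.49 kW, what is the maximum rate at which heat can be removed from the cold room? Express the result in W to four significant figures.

57310 W

In absolute terms T_C = 279.15 K and T_H = 296.15 K, so ΔT = 17.00 K.
COP_Carnot = T_C/ΔT = 279.15/17.00 = 16.42.
Q̇_max = COP_Carnot × Ẇ = 16.42 × 3.490 kW = 57.31 kW = 57310 W.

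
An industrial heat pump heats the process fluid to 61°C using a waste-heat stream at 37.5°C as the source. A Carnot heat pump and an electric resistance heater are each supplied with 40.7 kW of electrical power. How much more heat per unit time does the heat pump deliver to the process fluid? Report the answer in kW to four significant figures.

In absolute terms T_C = 310.65 K and T_H = 334.15 K, so ΔT = 23.50 K.
COP_Carnot = T_H/ΔT = 334.15/23.50 = 14.22.
The heat pump delivers Q̇_H = COP × Ẇ = 578.7 kW; the resistance heater delivers Ẇ = 40.70 kW.
Extra = (COP − 1)·Ẇ = 538.0 kW.

538.0 kW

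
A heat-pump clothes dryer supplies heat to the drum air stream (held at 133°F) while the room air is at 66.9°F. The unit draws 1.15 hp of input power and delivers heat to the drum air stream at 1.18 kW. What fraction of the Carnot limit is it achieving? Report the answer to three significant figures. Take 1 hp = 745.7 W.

Converting, Q̇_H = 1.180 kW = 1.582 hp, so COP_actual = Q̇_H/Ẇ = 1.582/1.150 = 1.376.
In absolute terms T_C = 292.54 K and T_H = 329.26 K, so ΔT = 36.72 K.
COP_Carnot = T_H/ΔT = 329.26/36.72 = 8.966.
η_II = COP_actual/COP_Carnot = 1.376/8.966 = 0.1535.

0.153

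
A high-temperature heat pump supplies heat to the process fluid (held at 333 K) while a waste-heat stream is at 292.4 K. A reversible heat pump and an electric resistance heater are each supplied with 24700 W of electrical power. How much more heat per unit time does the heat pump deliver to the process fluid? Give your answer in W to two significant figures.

The reservoir spacing is ΔT = 333 − 292.4 = 40.60 K.
COP_Carnot = T_H/ΔT = 333.00/40.60 = 8.202.
The heat pump delivers Q̇_H = COP × Ẇ = 202600 W; the resistance heater delivers Ẇ = 24700 W.
Extra = (COP − 1)·Ẇ = 177900 W.

180000 W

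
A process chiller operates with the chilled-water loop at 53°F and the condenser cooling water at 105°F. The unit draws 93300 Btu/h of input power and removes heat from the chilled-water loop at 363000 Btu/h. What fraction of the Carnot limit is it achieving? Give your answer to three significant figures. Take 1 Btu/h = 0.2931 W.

COP_actual = Q̇_C/Ẇ = 363000/93300 = 3.891.
In absolute terms T_C = 284.82 K and T_H = 313.71 K, so ΔT = 28.89 K.
COP_Carnot = T_C/ΔT = 284.82/28.89 = 9.859.
η_II = COP_actual/COP_Carnot = 3.891/9.859 = 0.3946.

0.395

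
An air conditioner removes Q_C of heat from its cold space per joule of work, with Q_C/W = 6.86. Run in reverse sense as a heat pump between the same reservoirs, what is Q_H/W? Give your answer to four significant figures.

The first law on one cycle gives Q_H = Q_C + W, so Q_H/W = Q_C/W + 1.
COP_HP = COP_R + 1 = 6.86 + 1 = 7.86.

7.860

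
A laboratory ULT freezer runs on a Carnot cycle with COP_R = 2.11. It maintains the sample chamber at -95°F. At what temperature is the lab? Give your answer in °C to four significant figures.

COP_R = T_C/(T_H − T_C) gives T_H − T_C = T_C/COP.
With T_C = 202.59 K, T_H = 202.59 × (1 + 1/2.11) = 298.61 K.
Converting, 298.61 K = 25.46°C.

25.46 °C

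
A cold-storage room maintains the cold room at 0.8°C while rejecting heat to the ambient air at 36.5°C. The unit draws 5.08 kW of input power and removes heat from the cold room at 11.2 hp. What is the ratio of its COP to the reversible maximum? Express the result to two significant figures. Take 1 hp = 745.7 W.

0.21

Converting, Q̇_C = 11.20 hp = 8.352 kW, so COP_actual = Q̇_C/Ẇ = 8.352/5.080 = 1.644.
In absolute terms T_C = 273.95 K and T_H = 309.65 K, so ΔT = 35.70 K.
COP_Carnot = T_C/ΔT = 273.95/35.70 = 7.674.
η_II = COP_actual/COP_Carnot = 1.644/7.674 = 0.2142.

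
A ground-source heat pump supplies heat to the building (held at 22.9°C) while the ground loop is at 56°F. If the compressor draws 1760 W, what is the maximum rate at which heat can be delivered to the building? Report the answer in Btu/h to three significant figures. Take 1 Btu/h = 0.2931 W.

186000 Btu/h

In absolute terms T_C = 286.48 K and T_H = 296.05 K, so ΔT = 9.567 K.
COP_Carnot = T_H/ΔT = 296.05/9.567 = 30.95.
Q̇_max = COP_Carnot × Ẇ = 30.95 × 1760 W = 54460 W = 185800 Btu/h.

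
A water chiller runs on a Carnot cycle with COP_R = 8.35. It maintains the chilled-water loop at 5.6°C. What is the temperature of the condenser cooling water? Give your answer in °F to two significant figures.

100 °F

COP_R = T_C/(T_H − T_C) gives T_H − T_C = T_C/COP.
With T_C = 278.75 K, T_H = 278.75 × (1 + 1/8.35) = 312.13 K.
Converting, 312.13 K = 102.17°F.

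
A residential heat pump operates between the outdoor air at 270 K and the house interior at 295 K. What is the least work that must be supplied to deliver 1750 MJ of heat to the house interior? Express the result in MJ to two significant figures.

The reservoir spacing is ΔT = 295 − 270 = 25.00 K.
The reversible limit is COP_HP = T_H/ΔT = 11.80, so W_min = Q_H/COP = Q_H·ΔT/T_H.
W_min = 1750 × 25.00/295.00 = 148.3 MJ.

150 MJ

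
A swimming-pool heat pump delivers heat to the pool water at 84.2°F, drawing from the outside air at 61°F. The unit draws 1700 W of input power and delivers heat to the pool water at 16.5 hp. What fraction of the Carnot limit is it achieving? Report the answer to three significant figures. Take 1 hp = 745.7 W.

0.309

Converting, Q̇_H = 16.50 hp = 12300 W, so COP_actual = Q̇_H/Ẇ = 12300/1700 = 7.238.
In absolute terms T_C = 289.26 K and T_H = 302.15 K, so ΔT = 12.89 K.
COP_Carnot = T_H/ΔT = 302.15/12.89 = 23.44.
η_II = COP_actual/COP_Carnot = 7.238/23.44 = 0.3087.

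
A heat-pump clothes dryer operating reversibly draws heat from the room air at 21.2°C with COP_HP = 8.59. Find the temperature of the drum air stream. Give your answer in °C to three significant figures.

60.0 °C

COP_HP = T_H/(T_H − T_C) rearranges to T_H = COP·T_C/(COP − 1).
With T_C = 294.35 K, T_H = 8.59 × 294.35/7.590 = 333.13 K.
Converting, 333.13 K = 59.98°C.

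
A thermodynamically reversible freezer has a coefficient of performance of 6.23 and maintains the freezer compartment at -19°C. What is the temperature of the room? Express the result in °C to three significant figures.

21.8 °C

COP_R = T_C/(T_H − T_C) gives T_H − T_C = T_C/COP.
With T_C = 254.15 K, T_H = 254.15 × (1 + 1/6.23) = 294.94 K.
Converting, 294.94 K = 21.79°C.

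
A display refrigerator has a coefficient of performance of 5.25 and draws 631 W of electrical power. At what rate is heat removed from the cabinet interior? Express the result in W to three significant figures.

3310 W

Q̇_C = COP × Ẇ = 5.25 × 631.0 = 3313 W.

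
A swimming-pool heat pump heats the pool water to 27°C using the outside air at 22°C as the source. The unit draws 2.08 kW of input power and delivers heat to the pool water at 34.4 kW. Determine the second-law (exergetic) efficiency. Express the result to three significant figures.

0.276

COP_actual = Q̇_H/Ẇ = 34.40/2.080 = 16.54.
In absolute terms T_C = 295.15 K and T_H = 300.15 K, so ΔT = 5.000 K.
COP_Carnot = T_H/ΔT = 300.15/5.000 = 60.03.
η_II = COP_actual/COP_Carnot = 16.54/60.03 = 0.2755.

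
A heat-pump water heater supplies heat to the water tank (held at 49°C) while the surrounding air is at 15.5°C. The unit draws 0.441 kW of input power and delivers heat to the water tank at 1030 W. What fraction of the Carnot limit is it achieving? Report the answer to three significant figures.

0.243

Converting, Q̇_H = 1030 W = 1.030 kW, so COP_actual = Q̇_H/Ẇ = 1.030/0.4410 = 2.336.
In absolute terms T_C = 288.65 K and T_H = 322.15 K, so ΔT = 33.50 K.
COP_Carnot = T_H/ΔT = 322.15/33.50 = 9.616.
η_II = COP_actual/COP_Carnot = 2.336/9.616 = 0.2429.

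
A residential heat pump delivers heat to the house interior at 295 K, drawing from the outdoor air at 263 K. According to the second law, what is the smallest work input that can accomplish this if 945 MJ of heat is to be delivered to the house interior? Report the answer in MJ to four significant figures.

102.5 MJ

The reservoir spacing is ΔT = 295 − 263 = 32.00 K.
The reversible limit is COP_HP = T_H/ΔT = 9.219, so W_min = Q_H/COP = Q_H·ΔT/T_H.
W_min = 945.0 × 32.00/295.00 = 102.5 MJ.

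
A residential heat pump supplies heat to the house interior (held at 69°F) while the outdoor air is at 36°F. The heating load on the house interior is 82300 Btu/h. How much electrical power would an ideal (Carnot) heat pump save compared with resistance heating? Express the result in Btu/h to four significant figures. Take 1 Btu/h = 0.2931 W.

77160 Btu/h

In absolute terms T_C = 275.37 K and T_H = 293.71 K, so ΔT = 18.33 K.
COP_Carnot = T_H/ΔT = 293.71/18.33 = 16.02.
Resistance heating needs Ẇ_res = Q̇_H = 82300 Btu/h; the reversible heat pump needs only Ẇ_hp = Q̇_H/COP = 5137 Btu/h.
Saving = 82300 − 5137 = 77160 Btu/h.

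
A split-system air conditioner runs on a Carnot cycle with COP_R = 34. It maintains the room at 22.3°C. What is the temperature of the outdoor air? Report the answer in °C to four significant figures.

30.99 °C

COP_R = T_C/(T_H − T_C) gives T_H − T_C = T_C/COP.
With T_C = 295.45 K, T_H = 295.45 × (1 + 1/34) = 304.14 K.
Converting, 304.14 K = 30.99°C.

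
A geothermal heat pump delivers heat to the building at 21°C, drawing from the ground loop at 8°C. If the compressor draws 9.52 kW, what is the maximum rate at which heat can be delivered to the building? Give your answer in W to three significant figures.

In absolute terms T_C = 281.15 K and T_H = 294.15 K, so ΔT = 13.00 K.
COP_Carnot = T_H/ΔT = 294.15/13.00 = 22.63.
Q̇_max = COP_Carnot × Ẇ = 22.63 × 9.520 kW = 215.4 kW = 215400 W.

215000 W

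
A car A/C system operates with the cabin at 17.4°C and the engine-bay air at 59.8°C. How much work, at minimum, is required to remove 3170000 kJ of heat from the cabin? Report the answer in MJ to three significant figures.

463 MJ

In absolute terms T_C = 290.55 K and T_H = 332.95 K, so ΔT = 42.40 K.
The reversible limit is COP_R = T_C/ΔT = 6.853, so W_min = Q_C/COP = Q_C·ΔT/T_C.
W_min = 3170000 × 42.40/290.55 = 462600 kJ = 462.6 MJ.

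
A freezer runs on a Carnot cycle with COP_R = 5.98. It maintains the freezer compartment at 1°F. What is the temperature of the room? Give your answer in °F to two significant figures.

78 °F

COP_R = T_C/(T_H − T_C) gives T_H − T_C = T_C/COP.
With T_C = 255.93 K, T_H = 255.93 × (1 + 1/5.98) = 298.73 K.
Converting, 298.73 K = 78.04°F.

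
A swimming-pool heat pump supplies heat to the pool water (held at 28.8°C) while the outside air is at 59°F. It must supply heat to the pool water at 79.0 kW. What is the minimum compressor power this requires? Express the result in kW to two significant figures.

3.6 kW

In absolute terms T_C = 288.15 K and T_H = 301.95 K, so ΔT = 13.80 K.
COP_Carnot = T_H/ΔT = 301.95/13.80 = 21.88.
Ẇ_min = Q̇/COP_Carnot = 79.00/21.88 = 3.611 kW.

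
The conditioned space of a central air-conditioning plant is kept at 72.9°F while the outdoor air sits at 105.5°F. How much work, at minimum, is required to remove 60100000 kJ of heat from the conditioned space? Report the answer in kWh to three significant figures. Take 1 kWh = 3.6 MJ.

1020 kWh

In absolute terms T_C = 295.87 K and T_H = 313.98 K, so ΔT = 18.11 K.
The reversible limit is COP_R = T_C/ΔT = 16.34, so W_min = Q_C/COP = Q_C·ΔT/T_C.
W_min = 60100000 × 18.11/295.87 = 3679000 kJ = 1022 kWh.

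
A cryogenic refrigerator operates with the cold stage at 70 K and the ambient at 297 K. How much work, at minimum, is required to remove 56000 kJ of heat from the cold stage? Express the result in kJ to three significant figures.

The reservoir spacing is ΔT = 297 − 70 = 227.0 K.
The reversible limit is COP_R = T_C/ΔT = 0.3084, so W_min = Q_C/COP = Q_C·ΔT/T_C.
W_min = 56000 × 227.0/70.00 = 181600 kJ.

182000 kJ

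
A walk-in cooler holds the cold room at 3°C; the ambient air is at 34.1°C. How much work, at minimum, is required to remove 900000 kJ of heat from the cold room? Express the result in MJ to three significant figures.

In absolute terms T_C = 276.15 K and T_H = 307.25 K, so ΔT = 31.10 K.
The reversible limit is COP_R = T_C/ΔT = 8.879, so W_min = Q_C/COP = Q_C·ΔT/T_C.
W_min = 900000 × 31.10/276.15 = 101400 kJ = 101.4 MJ.

101 MJ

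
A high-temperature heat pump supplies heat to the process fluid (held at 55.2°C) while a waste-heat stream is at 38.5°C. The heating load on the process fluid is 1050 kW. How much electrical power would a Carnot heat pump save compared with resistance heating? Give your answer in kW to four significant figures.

In absolute terms T_C = 311.65 K and T_H = 328.35 K, so ΔT = 16.70 K.
COP_Carnot = T_H/ΔT = 328.35/16.70 = 19.66.
Resistance heating needs Ẇ_res = Q̇_H = 1050 kW; the reversible heat pump needs only Ẇ_hp = Q̇_H/COP = 53.40 kW.
Saving = 1050 − 53.40 = 996.6 kW.

996.6 kW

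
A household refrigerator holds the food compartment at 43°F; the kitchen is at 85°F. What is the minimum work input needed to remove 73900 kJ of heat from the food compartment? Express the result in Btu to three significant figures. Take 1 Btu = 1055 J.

In absolute terms T_C = 279.26 K and T_H = 302.59 K, so ΔT = 23.33 K.
The reversible limit is COP_R = T_C/ΔT = 11.97, so W_min = Q_C/COP = Q_C·ΔT/T_C.
W_min = 73900 × 23.33/279.26 = 6175 kJ = 5853 Btu.

5850 Btu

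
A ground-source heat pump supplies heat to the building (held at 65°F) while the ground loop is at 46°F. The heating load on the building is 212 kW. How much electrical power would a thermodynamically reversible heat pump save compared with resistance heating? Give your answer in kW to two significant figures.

In absolute terms T_C = 280.93 K and T_H = 291.48 K, so ΔT = 10.56 K.
COP_Carnot = T_H/ΔT = 291.48/10.56 = 27.61.
Resistance heating needs Ẇ_res = Q̇_H = 212.0 kW; the reversible heat pump needs only Ẇ_hp = Q̇_H/COP = 7.677 kW.
Saving = 212.0 − 7.677 = 204.3 kW.

200 kW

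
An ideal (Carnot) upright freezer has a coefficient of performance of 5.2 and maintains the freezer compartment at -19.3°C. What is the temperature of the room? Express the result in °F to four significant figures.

85.13 °F

COP_R = T_C/(T_H − T_C) gives T_H − T_C = T_C/COP.
With T_C = 253.85 K, T_H = 253.85 × (1 + 1/5.2) = 302.67 K.
Converting, 302.67 K = 85.13°F.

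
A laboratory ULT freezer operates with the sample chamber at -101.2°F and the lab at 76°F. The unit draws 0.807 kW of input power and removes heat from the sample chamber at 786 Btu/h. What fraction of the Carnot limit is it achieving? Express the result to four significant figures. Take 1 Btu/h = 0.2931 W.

0.1411

Converting, Q̇_C = 786.0 Btu/h = 0.2304 kW, so COP_actual = Q̇_C/Ẇ = 0.2304/0.8070 = 0.2855.
In absolute terms T_C = 199.15 K and T_H = 297.59 K, so ΔT = 98.44 K.
COP_Carnot = T_C/ΔT = 199.15/98.44 = 2.023.
η_II = COP_actual/COP_Carnot = 0.2855/2.023 = 0.1411.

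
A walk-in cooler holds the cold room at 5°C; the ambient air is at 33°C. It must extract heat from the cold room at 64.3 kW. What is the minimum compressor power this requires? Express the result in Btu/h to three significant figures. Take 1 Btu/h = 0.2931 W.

In absolute terms T_C = 278.15 K and T_H = 306.15 K, so ΔT = 28.00 K.
COP_Carnot = T_C/ΔT = 278.15/28.00 = 9.934.
Ẇ_min = Q̇/COP_Carnot = 64.30/9.934 = 6.473 kW = 22080 Btu/h.

22100 Btu/h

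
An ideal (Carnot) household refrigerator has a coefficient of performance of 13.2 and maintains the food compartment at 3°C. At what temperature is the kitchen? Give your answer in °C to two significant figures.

COP_R = T_C/(T_H − T_C) gives T_H − T_C = T_C/COP.
With T_C = 276.15 K, T_H = 276.15 × (1 + 1/13.2) = 297.07 K.
Converting, 297.07 K = 23.92°C.

24 °C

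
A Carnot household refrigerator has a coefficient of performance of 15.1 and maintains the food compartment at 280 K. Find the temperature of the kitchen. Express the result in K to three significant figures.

299 K

COP_R = T_C/(T_H − T_C) gives T_H − T_C = T_C/COP.
With T_C = 280.00 K, T_H = 280.00 × (1 + 1/15.1) = 298.54 K.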